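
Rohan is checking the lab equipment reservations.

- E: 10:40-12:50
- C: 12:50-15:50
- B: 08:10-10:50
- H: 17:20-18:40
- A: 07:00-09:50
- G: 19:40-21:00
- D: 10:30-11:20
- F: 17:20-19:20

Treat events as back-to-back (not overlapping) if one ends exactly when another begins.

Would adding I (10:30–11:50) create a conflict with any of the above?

A: ends 09:50 at or before I starts 10:30 → clear.
B: starts 08:10 before I ends 11:50, and ends 10:50 after I starts 10:30 → overlap.
D: starts 10:30 before I ends 11:50, and ends 11:20 after I starts 10:30 → overlap.
E: starts 10:40 before I ends 11:50, and ends 12:50 after I starts 10:30 → overlap.
C: starts 12:50 at or after I ends 11:50 → clear.
F: starts 17:20 at or after I ends 11:50 → clear.
H: starts 17:20 at or after I ends 11:50 → clear.
G: starts 19:40 at or after I ends 11:50 → clear.
I overlaps B, D, E.

Yes — it overlaps B, D, E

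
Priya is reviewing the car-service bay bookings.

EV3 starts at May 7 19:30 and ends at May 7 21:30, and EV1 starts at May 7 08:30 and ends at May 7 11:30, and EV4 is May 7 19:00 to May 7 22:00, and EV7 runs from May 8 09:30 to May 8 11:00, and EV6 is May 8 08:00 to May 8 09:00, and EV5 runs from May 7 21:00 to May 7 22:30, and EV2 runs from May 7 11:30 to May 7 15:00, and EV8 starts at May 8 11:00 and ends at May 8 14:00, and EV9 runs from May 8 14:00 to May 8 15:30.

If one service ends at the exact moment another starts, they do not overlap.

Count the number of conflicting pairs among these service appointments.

3

Two intervals overlap when each starts before the other ends.
Sorted by start: EV1, EV2, EV4, EV3, EV5, EV6, EV7, EV8, EV9.
EV2 starts exactly when EV1 ends (back-to-back, no overlap) — done with EV1.
EV4 starts after EV2 ends — done with EV2.
EV3 starts before EV4 ends → EV4 and EV3 overlap.
EV5 starts before EV4 ends → EV4 and EV5 overlap.
EV6 starts after EV4 ends — done with EV4.
EV5 starts before EV3 ends → EV3 and EV5 overlap.
EV6 starts after EV3 ends — done with EV3.
EV6 starts after EV5 ends — done with EV5.
EV7 starts after EV6 ends — done with EV6.
EV8 starts exactly when EV7 ends (back-to-back, no overlap) — done with EV7.
EV9 starts exactly when EV8 ends (back-to-back, no overlap).
Overlapping pairs: EV3 & EV4, EV3 & EV5, EV4 & EV5 — 3 in total.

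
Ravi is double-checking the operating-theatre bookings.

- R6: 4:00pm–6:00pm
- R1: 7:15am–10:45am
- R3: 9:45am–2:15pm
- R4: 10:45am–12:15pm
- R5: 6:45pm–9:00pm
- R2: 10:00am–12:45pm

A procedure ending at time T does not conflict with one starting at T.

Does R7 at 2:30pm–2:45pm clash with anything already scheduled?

R1: ends 10:45am at or before R7 starts 2:30pm → clear.
R3: ends 2:15pm at or before R7 starts 2:30pm → clear.
R2: ends 12:45pm at or before R7 starts 2:30pm → clear.
R4: ends 12:15pm at or before R7 starts 2:30pm → clear.
R6: starts 4:00pm at or after R7 ends 2:45pm → clear.
R5: starts 6:45pm at or after R7 ends 2:45pm → clear.

No — it doesn't clash with anything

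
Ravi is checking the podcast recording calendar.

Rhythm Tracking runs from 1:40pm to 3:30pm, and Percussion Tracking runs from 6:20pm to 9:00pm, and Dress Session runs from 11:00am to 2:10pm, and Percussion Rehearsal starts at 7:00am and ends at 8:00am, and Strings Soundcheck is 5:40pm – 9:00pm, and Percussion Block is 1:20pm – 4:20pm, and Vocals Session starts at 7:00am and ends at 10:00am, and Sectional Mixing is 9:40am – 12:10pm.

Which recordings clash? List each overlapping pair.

Sorted by start: Vocals Session, Percussion Rehearsal, Sectional Mixing, Dress Session, Percussion Block, Rhythm Tracking, Strings Soundcheck, Percussion Tracking.
Percussion Rehearsal starts before Vocals Session ends → Vocals Session and Percussion Rehearsal overlap.
Sectional Mixing starts before Vocals Session ends → Vocals Session and Sectional Mixing overlap.
Dress Session starts after Vocals Session ends, so nothing later overlaps Vocals Session either.
Sectional Mixing starts after Percussion Rehearsal ends, so nothing later overlaps Percussion Rehearsal either.
Dress Session starts before Sectional Mixing ends → Sectional Mixing and Dress Session overlap.
Percussion Block starts after Sectional Mixing ends, so nothing later overlaps Sectional Mixing either.
Percussion Block starts before Dress Session ends → Dress Session and Percussion Block overlap.
Rhythm Tracking starts before Dress Session ends → Dress Session and Rhythm Tracking overlap.
Strings Soundcheck starts after Dress Session ends, so nothing later overlaps Dress Session either.
Rhythm Tracking starts before Percussion Block ends → Percussion Block and Rhythm Tracking overlap.
Strings Soundcheck starts after Percussion Block ends, so nothing later overlaps Percussion Block either.
Strings Soundcheck starts after Rhythm Tracking ends, so nothing later overlaps Rhythm Tracking either.
Percussion Tracking starts before Strings Soundcheck ends → Strings Soundcheck and Percussion Tracking overlap.

Dress Session & Percussion Block, Dress Session & Rhythm Tracking, Dress Session & Sectional Mixing, Percussion Block & Rhythm Tracking, Percussion Rehearsal & Vocals Session, Percussion Tracking & Strings Soundcheck, Sectional Mixing & Vocals Session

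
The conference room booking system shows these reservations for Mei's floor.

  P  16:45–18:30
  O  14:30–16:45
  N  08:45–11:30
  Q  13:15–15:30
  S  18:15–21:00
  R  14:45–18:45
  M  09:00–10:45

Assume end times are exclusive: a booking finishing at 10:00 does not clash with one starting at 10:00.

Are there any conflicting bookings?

Yes

Sorted by start: N, M, Q, O, R, P, S.
M starts before N ends → N and M overlap.
That's a conflict, so the schedule is not conflict-free.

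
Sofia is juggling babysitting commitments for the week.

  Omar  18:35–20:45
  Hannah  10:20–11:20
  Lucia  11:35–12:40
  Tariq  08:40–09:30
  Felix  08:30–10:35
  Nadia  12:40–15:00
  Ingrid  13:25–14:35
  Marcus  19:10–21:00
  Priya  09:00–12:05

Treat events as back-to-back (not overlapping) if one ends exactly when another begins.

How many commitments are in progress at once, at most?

3

Sort all start/end points and keep a running count:
08:30 start Felix → 1
08:40 start Tariq → 2
09:00 start Priya → 3
09:30 end Tariq → 2
10:20 start Hannah → 3
10:35 end Felix → 2
11:20 end Hannah → 1
11:35 start Lucia → 2
12:05 end Priya → 1
12:40 end Lucia → 0
12:40 start Nadia → 1
13:25 start Ingrid → 2
14:35 end Ingrid → 1
15:00 end Nadia → 0
18:35 start Omar → 1
19:10 start Marcus → 2
20:45 end Omar → 1
21:00 end Marcus → 0
Peak is 3, at 09:00 (Felix, Priya, Tariq).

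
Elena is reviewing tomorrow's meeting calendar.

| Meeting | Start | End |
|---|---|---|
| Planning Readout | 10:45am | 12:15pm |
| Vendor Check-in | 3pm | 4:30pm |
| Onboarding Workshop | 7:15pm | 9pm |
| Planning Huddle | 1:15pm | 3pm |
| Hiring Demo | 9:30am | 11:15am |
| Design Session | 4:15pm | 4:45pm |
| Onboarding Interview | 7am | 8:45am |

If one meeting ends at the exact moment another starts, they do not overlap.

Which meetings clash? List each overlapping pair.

Sorted by start: Onboarding Interview, Hiring Demo, Planning Readout, Planning Huddle, Vendor Check-in, Design Session, Onboarding Workshop.
Hiring Demo starts after Onboarding Interview ends; Onboarding Interview is clear from here.
Planning Readout starts before Hiring Demo ends → Hiring Demo and Planning Readout overlap.
Planning Huddle starts after Hiring Demo ends; Hiring Demo is clear from here.
Planning Huddle starts after Planning Readout ends; Planning Readout is clear from here.
Vendor Check-in starts exactly when Planning Huddle ends (back-to-back, no overlap); Planning Huddle is clear from here.
Design Session starts before Vendor Check-in ends → Vendor Check-in and Design Session overlap.
Onboarding Workshop starts after Vendor Check-in ends.
Onboarding Workshop starts after Design Session ends.

Design Session & Vendor Check-in, Hiring Demo & Planning Readout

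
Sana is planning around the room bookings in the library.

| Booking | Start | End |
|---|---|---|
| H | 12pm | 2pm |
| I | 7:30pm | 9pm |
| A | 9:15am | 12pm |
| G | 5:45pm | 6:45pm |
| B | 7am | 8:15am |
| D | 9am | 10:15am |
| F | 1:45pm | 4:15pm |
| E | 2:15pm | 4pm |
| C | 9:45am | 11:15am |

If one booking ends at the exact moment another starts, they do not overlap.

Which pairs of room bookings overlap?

A & C, A & D, C & D, E & F, F & H

Check each pair: they overlap iff neither finishes before the other starts.
Sorted by start: B, D, A, C, H, F, E, G, I.
D starts after B ends; B is clear from here.
A starts before D ends → D and A overlap.
C starts before D ends → D and C overlap.
H starts after D ends; D is clear from here.
C starts before A ends → A and C overlap.
H starts exactly when A ends (back-to-back, no overlap); A is clear from here.
H starts after C ends; C is clear from here.
F starts before H ends → H and F overlap.
E starts after H ends; H is clear from here.
E starts before F ends → F and E overlap.
G starts after F ends; F is clear from here.
G starts after E ends; E is clear from here.
I starts after G ends.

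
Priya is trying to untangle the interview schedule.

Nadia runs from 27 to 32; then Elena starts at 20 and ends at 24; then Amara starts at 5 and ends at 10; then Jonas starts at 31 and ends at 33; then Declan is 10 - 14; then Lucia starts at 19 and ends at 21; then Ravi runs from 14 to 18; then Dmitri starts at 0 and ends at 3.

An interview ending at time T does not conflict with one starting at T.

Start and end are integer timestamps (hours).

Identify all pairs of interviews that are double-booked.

Check each pair: they overlap iff neither finishes before the other starts.
Sorted by start: Dmitri, Amara, Declan, Ravi, Lucia, Elena, Nadia, Jonas.
Amara starts after Dmitri ends; Dmitri is clear from here.
Declan starts exactly when Amara ends (back-to-back, no overlap); Amara is clear from here.
Ravi starts exactly when Declan ends (back-to-back, no overlap); Declan is clear from here.
Lucia starts after Ravi ends; Ravi is clear from here.
Elena starts before Lucia ends → Lucia and Elena overlap.
Nadia starts after Lucia ends; Lucia is clear from here.
Nadia starts after Elena ends; Elena is clear from here.
Jonas starts before Nadia ends → Nadia and Jonas overlap.

Elena & Lucia, Jonas & Nadia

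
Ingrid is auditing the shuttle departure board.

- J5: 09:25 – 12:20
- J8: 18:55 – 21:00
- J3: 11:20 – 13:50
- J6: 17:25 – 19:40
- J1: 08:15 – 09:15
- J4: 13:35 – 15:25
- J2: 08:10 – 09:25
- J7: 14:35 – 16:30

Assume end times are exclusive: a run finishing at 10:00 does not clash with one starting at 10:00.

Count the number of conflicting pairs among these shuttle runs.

5

Sorted by start: J2, J1, J5, J3, J4, J7, J6, J8.
J1 starts before J2 ends → J2 and J1 overlap.
J5 starts exactly when J2 ends (back-to-back, no overlap), so nothing later overlaps J2 either.
J5 starts after J1 ends, so nothing later overlaps J1 either.
J3 starts before J5 ends → J5 and J3 overlap.
J4 starts after J5 ends, so nothing later overlaps J5 either.
J4 starts before J3 ends → J3 and J4 overlap.
J7 starts after J3 ends, so nothing later overlaps J3 either.
J7 starts before J4 ends → J4 and J7 overlap.
J6 starts after J4 ends, so nothing later overlaps J4 either.
J6 starts after J7 ends, so nothing later overlaps J7 either.
J8 starts before J6 ends → J6 and J8 overlap.
Overlapping pairs: J1 & J2, J3 & J4, J3 & J5, J4 & J7, J6 & J8 — 5 in total.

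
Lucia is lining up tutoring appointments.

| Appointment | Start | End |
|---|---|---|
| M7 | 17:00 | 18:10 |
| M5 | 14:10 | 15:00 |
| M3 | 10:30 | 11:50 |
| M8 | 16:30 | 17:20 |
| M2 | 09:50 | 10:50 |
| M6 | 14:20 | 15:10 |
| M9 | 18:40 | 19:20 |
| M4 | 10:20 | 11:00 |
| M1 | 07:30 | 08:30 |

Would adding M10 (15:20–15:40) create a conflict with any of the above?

No — it doesn't clash with anything

M1: ends 08:30 at or before M10 starts 15:20 → clear.
M2: ends 10:50 at or before M10 starts 15:20 → clear.
M4: ends 11:00 at or before M10 starts 15:20 → clear.
M3: ends 11:50 at or before M10 starts 15:20 → clear.
M5: ends 15:00 at or before M10 starts 15:20 → clear.
M6: ends 15:10 at or before M10 starts 15:20 → clear.
M8: starts 16:30 at or after M10 ends 15:40 → clear.
M7: starts 17:00 at or after M10 ends 15:40 → clear.
M9: starts 18:40 at or after M10 ends 15:40 → clear.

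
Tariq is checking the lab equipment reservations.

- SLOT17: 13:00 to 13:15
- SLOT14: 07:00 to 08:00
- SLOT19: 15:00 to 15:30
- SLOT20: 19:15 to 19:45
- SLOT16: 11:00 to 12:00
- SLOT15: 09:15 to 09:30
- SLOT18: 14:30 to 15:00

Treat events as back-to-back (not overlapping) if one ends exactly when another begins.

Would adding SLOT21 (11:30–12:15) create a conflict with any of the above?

Yes — it overlaps SLOT16

SLOT14: ends 08:00 at or before SLOT21 starts 11:30 → clear.
SLOT15: ends 09:30 at or before SLOT21 starts 11:30 → clear.
SLOT16: starts 11:00 before SLOT21 ends 12:15, and ends 12:00 after SLOT21 starts 11:30 → overlap.
SLOT17: starts 13:00 at or after SLOT21 ends 12:15 → clear.
SLOT18: starts 14:30 at or after SLOT21 ends 12:15 → clear.
SLOT19: starts 15:00 at or after SLOT21 ends 12:15 → clear.
SLOT20: starts 19:15 at or after SLOT21 ends 12:15 → clear.
SLOT21 overlaps SLOT16.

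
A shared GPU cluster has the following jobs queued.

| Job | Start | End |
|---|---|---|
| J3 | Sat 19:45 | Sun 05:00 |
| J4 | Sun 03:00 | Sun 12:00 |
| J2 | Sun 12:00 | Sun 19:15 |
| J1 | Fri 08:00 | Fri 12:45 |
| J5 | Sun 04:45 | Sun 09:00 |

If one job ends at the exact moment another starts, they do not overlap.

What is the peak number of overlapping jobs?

Walk through starts and ends in time order (an end at T is processed before a start at T):
Fri 08:00 start J1 → 1
Fri 12:45 end J1 → 0
Sat 19:45 start J3 → 1
Sun 03:00 start J4 → 2
Sun 04:45 start J5 → 3
Sun 05:00 end J3 → 2
Sun 09:00 end J5 → 1
Sun 12:00 end J4 → 0
Sun 12:00 start J2 → 1
Sun 19:15 end J2 → 0
Peak is 3, at Sun 04:45 (J3, J4, J5).

3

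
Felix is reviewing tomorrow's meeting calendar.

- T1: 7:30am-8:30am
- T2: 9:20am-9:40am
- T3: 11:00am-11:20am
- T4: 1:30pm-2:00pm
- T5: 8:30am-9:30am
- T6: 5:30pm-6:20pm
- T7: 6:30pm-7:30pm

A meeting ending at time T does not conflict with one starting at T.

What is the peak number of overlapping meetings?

2

Sort all start/end points and keep a running count:
7:30am start T1 → 1
8:30am end T1 → 0
8:30am start T5 → 1
9:20am start T2 → 2
9:30am end T5 → 1
9:40am end T2 → 0
11:00am start T3 → 1
11:20am end T3 → 0
1:30pm start T4 → 1
2:00pm end T4 → 0
5:30pm start T6 → 1
6:20pm end T6 → 0
6:30pm start T7 → 1
7:30pm end T7 → 0
Peak is 2, at 9:20am (T2, T5).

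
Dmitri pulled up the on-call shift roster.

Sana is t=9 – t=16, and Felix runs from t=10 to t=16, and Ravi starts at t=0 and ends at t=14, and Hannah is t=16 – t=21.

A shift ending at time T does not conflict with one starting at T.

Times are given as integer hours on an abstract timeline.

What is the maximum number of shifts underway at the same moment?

Walk through starts and ends in time order (an end at T is processed before a start at T):
t=0 start Ravi → 1
t=9 start Sana → 2
t=10 start Felix → 3
t=14 end Ravi → 2
t=16 end Felix → 1
t=16 end Sana → 0
t=16 start Hannah → 1
t=21 end Hannah → 0
Peak is 3, at t=10 (Felix, Ravi, Sana).

3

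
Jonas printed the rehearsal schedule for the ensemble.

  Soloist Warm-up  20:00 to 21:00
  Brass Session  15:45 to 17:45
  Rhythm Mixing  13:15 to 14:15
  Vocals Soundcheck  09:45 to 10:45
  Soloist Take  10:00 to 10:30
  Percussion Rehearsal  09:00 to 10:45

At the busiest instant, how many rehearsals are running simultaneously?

3

Walk through starts and ends in time order (an end at T is processed before a start at T):
09:00 start Percussion Rehearsal → 1
09:45 start Vocals Soundcheck → 2
10:00 start Soloist Take → 3
10:30 end Soloist Take → 2
10:45 end Percussion Rehearsal → 1
10:45 end Vocals Soundcheck → 0
13:15 start Rhythm Mixing → 1
14:15 end Rhythm Mixing → 0
15:45 start Brass Session → 1
17:45 end Brass Session → 0
20:00 start Soloist Warm-up → 1
21:00 end Soloist Warm-up → 0
Peak is 3, at 10:00 (Percussion Rehearsal, Soloist Take, Vocals Soundcheck).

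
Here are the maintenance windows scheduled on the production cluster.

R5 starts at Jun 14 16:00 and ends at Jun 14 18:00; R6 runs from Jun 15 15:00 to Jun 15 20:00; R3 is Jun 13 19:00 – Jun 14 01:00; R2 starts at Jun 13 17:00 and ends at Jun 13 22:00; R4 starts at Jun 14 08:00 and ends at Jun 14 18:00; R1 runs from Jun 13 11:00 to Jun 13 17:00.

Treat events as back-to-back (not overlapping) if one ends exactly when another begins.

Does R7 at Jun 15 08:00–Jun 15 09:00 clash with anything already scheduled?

R1: ends Jun 13 17:00 at or before R7 starts Jun 15 08:00 → clear.
R2: ends Jun 13 22:00 at or before R7 starts Jun 15 08:00 → clear.
R3: ends Jun 14 01:00 at or before R7 starts Jun 15 08:00 → clear.
R4: ends Jun 14 18:00 at or before R7 starts Jun 15 08:00 → clear.
R5: ends Jun 14 18:00 at or before R7 starts Jun 15 08:00 → clear.
R6: starts Jun 15 15:00 at or after R7 ends Jun 15 09:00 → clear.

No — it doesn't clash with anything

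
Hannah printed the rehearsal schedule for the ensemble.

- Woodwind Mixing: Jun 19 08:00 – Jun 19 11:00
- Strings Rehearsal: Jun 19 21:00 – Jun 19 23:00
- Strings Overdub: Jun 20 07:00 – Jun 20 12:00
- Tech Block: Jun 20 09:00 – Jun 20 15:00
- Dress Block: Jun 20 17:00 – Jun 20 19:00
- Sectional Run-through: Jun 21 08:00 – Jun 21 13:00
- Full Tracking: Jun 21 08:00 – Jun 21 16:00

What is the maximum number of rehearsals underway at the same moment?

Walk through starts and ends in time order (an end at T is processed before a start at T):
Jun 19 08:00 start Woodwind Mixing → 1
Jun 19 11:00 end Woodwind Mixing → 0
Jun 19 21:00 start Strings Rehearsal → 1
Jun 19 23:00 end Strings Rehearsal → 0
Jun 20 07:00 start Strings Overdub → 1
Jun 20 09:00 start Tech Block → 2
Jun 20 12:00 end Strings Overdub → 1
Jun 20 15:00 end Tech Block → 0
Jun 20 17:00 start Dress Block → 1
Jun 20 19:00 end Dress Block → 0
Jun 21 08:00 start Full Tracking → 1
Jun 21 08:00 start Sectional Run-through → 2
Jun 21 13:00 end Sectional Run-through → 1
Jun 21 16:00 end Full Tracking → 0
Peak is 2, at Jun 20 09:00 (Strings Overdub, Tech Block).

2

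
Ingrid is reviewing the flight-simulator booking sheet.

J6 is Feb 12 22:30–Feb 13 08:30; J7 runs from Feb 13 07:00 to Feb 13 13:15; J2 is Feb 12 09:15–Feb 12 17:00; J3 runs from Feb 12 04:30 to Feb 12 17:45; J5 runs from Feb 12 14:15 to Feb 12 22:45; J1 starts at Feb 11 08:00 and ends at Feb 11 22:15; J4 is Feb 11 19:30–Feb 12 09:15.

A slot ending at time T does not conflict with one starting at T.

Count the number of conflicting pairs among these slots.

7

Two intervals overlap when each starts before the other ends.
Sorted by start: J1, J4, J3, J2, J5, J6, J7.
J4 starts before J1 ends → J1 and J4 overlap.
J3 starts after J1 ends; J1 is clear from here.
J3 starts before J4 ends → J4 and J3 overlap.
J2 starts exactly when J4 ends (back-to-back, no overlap); J4 is clear from here.
J2 starts before J3 ends → J3 and J2 overlap.
J5 starts before J3 ends → J3 and J5 overlap.
J6 starts after J3 ends; J3 is clear from here.
J5 starts before J2 ends → J2 and J5 overlap.
J6 starts after J2 ends; J2 is clear from here.
J6 starts before J5 ends → J5 and J6 overlap.
J7 starts after J5 ends.
J7 starts before J6 ends → J6 and J7 overlap.
Overlapping pairs: J1 & J4, J2 & J3, J2 & J5, J3 & J4, J3 & J5, J5 & J6, J6 & J7 — 7 in total.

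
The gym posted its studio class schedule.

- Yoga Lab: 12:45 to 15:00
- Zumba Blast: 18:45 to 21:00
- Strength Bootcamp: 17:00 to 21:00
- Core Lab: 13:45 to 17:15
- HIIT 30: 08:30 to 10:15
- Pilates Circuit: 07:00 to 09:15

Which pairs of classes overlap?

Core Lab & Strength Bootcamp, Core Lab & Yoga Lab, HIIT 30 & Pilates Circuit, Strength Bootcamp & Zumba Blast

Sorted by start: Pilates Circuit, HIIT 30, Yoga Lab, Core Lab, Strength Bootcamp, Zumba Blast.
HIIT 30 starts before Pilates Circuit ends → Pilates Circuit and HIIT 30 overlap.
Yoga Lab starts after Pilates Circuit ends, so nothing later overlaps Pilates Circuit either.
Yoga Lab starts after HIIT 30 ends, so nothing later overlaps HIIT 30 either.
Core Lab starts before Yoga Lab ends → Yoga Lab and Core Lab overlap.
Strength Bootcamp starts after Yoga Lab ends, so nothing later overlaps Yoga Lab either.
Strength Bootcamp starts before Core Lab ends → Core Lab and Strength Bootcamp overlap.
Zumba Blast starts after Core Lab ends.
Zumba Blast starts before Strength Bootcamp ends → Strength Bootcamp and Zumba Blast overlap.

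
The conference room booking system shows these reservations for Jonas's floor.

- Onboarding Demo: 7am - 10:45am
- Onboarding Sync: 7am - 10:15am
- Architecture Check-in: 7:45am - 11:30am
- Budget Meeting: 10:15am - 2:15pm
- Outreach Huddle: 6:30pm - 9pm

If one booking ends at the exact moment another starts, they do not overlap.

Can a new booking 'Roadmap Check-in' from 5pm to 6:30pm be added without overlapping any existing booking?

Yes — the slot is free

Onboarding Demo: ends 10:45am at or before Roadmap Check-in starts 5pm → clear.
Onboarding Sync: ends 10:15am at or before Roadmap Check-in starts 5pm → clear.
Architecture Check-in: ends 11:30am at or before Roadmap Check-in starts 5pm → clear.
Budget Meeting: ends 2:15pm at or before Roadmap Check-in starts 5pm → clear.
Outreach Huddle: starts 6:30pm at or after Roadmap Check-in ends 6:30pm → clear.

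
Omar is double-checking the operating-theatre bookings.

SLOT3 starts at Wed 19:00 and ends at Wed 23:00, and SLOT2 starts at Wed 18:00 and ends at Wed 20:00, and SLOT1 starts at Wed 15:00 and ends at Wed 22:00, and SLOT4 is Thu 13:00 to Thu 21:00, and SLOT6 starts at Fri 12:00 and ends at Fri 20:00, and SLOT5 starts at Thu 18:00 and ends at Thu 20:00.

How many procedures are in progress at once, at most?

Sort all start/end points and keep a running count:
Wed 15:00 start SLOT1 → 1
Wed 18:00 start SLOT2 → 2
Wed 19:00 start SLOT3 → 3
Wed 20:00 end SLOT2 → 2
Wed 22:00 end SLOT1 → 1
Wed 23:00 end SLOT3 → 0
Thu 13:00 start SLOT4 → 1
Thu 18:00 start SLOT5 → 2
Thu 20:00 end SLOT5 → 1
Thu 21:00 end SLOT4 → 0
Fri 12:00 start SLOT6 → 1
Fri 20:00 end SLOT6 → 0
Peak is 3, at Wed 19:00 (SLOT1, SLOT2, SLOT3).

3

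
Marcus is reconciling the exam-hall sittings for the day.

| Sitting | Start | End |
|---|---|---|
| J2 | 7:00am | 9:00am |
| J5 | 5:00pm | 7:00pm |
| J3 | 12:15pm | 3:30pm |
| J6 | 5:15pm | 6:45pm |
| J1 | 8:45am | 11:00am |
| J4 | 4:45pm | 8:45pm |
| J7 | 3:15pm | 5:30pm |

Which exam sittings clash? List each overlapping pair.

Check each pair: they overlap iff neither finishes before the other starts.
Sorted by start: J2, J1, J3, J7, J4, J5, J6.
J1 starts before J2 ends → J2 and J1 overlap.
J3 starts after J2 ends, so J2 has no further overlaps.
J3 starts after J1 ends, so J1 has no further overlaps.
J7 starts before J3 ends → J3 and J7 overlap.
J4 starts after J3 ends, so J3 has no further overlaps.
J4 starts before J7 ends → J7 and J4 overlap.
J5 starts before J7 ends → J7 and J5 overlap.
J6 starts before J7 ends → J7 and J6 overlap.
J5 starts before J4 ends → J4 and J5 overlap.
J6 starts before J4 ends → J4 and J6 overlap.
J6 starts before J5 ends → J5 and J6 overlap.

J1 & J2, J3 & J7, J4 & J5, J4 & J6, J4 & J7, J5 & J6, J5 & J7, J6 & J7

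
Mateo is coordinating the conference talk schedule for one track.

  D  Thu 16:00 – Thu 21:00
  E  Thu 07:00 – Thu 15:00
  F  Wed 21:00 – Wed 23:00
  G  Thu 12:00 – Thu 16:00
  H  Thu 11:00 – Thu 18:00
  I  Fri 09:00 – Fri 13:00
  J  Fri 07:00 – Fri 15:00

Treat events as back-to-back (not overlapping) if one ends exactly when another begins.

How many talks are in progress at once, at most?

Sweep the timeline, counting +1 at each start and −1 at each end (ends before starts at a tie):
Wed 21:00 start F → 1
Wed 23:00 end F → 0
Thu 07:00 start E → 1
Thu 11:00 start H → 2
Thu 12:00 start G → 3
Thu 15:00 end E → 2
Thu 16:00 end G → 1
Thu 16:00 start D → 2
Thu 18:00 end H → 1
Thu 21:00 end D → 0
Fri 07:00 start J → 1
Fri 09:00 start I → 2
Fri 13:00 end I → 1
Fri 15:00 end J → 0
Peak is 3, at Thu 12:00 (E, G, H).

3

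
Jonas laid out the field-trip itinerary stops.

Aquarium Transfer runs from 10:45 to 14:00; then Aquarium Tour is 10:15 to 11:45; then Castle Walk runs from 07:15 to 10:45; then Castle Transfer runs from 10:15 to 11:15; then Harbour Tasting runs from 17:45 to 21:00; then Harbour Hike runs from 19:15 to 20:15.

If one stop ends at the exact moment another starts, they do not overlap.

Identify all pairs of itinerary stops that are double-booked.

Aquarium Tour & Aquarium Transfer, Aquarium Tour & Castle Transfer, Aquarium Tour & Castle Walk, Aquarium Transfer & Castle Transfer, Castle Transfer & Castle Walk, Harbour Hike & Harbour Tasting

Sorted by start: Castle Walk, Aquarium Tour, Castle Transfer, Aquarium Transfer, Harbour Tasting, Harbour Hike.
Aquarium Tour starts before Castle Walk ends → Castle Walk and Aquarium Tour overlap.
Castle Transfer starts before Castle Walk ends → Castle Walk and Castle Transfer overlap.
Aquarium Transfer starts exactly when Castle Walk ends (back-to-back, no overlap) — done with Castle Walk.
Castle Transfer starts before Aquarium Tour ends → Aquarium Tour and Castle Transfer overlap.
Aquarium Transfer starts before Aquarium Tour ends → Aquarium Tour and Aquarium Transfer overlap.
Harbour Tasting starts after Aquarium Tour ends — done with Aquarium Tour.
Aquarium Transfer starts before Castle Transfer ends → Castle Transfer and Aquarium Transfer overlap.
Harbour Tasting starts after Castle Transfer ends — done with Castle Transfer.
Harbour Tasting starts after Aquarium Transfer ends — done with Aquarium Transfer.
Harbour Hike starts before Harbour Tasting ends → Harbour Tasting and Harbour Hike overlap.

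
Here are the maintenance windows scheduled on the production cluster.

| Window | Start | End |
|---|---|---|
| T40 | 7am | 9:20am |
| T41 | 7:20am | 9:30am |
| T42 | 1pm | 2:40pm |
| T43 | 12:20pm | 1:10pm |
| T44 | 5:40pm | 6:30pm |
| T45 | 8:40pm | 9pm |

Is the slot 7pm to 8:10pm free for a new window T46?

T40: ends 9:20am at or before T46 starts 7pm → clear.
T41: ends 9:30am at or before T46 starts 7pm → clear.
T43: ends 1:10pm at or before T46 starts 7pm → clear.
T42: ends 2:40pm at or before T46 starts 7pm → clear.
T44: ends 6:30pm at or before T46 starts 7pm → clear.
T45: starts 8:40pm at or after T46 ends 8:10pm → clear.

Yes — the slot is free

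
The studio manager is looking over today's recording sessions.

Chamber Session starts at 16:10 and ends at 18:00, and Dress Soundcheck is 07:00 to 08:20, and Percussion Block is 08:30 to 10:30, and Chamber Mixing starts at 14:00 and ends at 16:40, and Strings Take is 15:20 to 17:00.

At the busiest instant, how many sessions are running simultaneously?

3

Walk through starts and ends in time order (an end at T is processed before a start at T):
07:00 start Dress Soundcheck → 1
08:20 end Dress Soundcheck → 0
08:30 start Percussion Block → 1
10:30 end Percussion Block → 0
14:00 start Chamber Mixing → 1
15:20 start Strings Take → 2
16:10 start Chamber Session → 3
16:40 end Chamber Mixing → 2
17:00 end Strings Take → 1
18:00 end Chamber Session → 0
Peak is 3, at 16:10 (Chamber Mixing, Chamber Session, Strings Take).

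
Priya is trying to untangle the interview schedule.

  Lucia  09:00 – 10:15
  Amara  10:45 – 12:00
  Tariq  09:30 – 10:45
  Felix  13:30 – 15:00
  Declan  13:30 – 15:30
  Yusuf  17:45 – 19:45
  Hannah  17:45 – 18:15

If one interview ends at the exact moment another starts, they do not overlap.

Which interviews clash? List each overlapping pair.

Two intervals overlap when each starts before the other ends.
Sorted by start: Lucia, Tariq, Amara, Felix, Declan, Yusuf, Hannah.
Tariq starts before Lucia ends → Lucia and Tariq overlap.
Amara starts after Lucia ends, so Lucia has no further overlaps.
Amara starts exactly when Tariq ends (back-to-back, no overlap), so Tariq has no further overlaps.
Felix starts after Amara ends, so Amara has no further overlaps.
Declan starts before Felix ends → Felix and Declan overlap.
Yusuf starts after Felix ends, so Felix has no further overlaps.
Yusuf starts after Declan ends, so Declan has no further overlaps.
Hannah starts before Yusuf ends → Yusuf and Hannah overlap.

Declan & Felix, Hannah & Yusuf, Lucia & Tariq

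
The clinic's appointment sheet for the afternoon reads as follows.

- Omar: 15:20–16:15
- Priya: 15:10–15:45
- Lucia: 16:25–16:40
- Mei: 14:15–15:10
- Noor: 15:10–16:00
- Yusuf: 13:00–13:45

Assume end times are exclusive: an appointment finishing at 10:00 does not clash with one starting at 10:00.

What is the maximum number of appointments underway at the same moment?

Walk through starts and ends in time order (an end at T is processed before a start at T):
13:00 start Yusuf → 1
13:45 end Yusuf → 0
14:15 start Mei → 1
15:10 end Mei → 0
15:10 start Noor → 1
15:10 start Priya → 2
15:20 start Omar → 3
15:45 end Priya → 2
16:00 end Noor → 1
16:15 end Omar → 0
16:25 start Lucia → 1
16:40 end Lucia → 0
Peak is 3, at 15:20 (Noor, Omar, Priya).

3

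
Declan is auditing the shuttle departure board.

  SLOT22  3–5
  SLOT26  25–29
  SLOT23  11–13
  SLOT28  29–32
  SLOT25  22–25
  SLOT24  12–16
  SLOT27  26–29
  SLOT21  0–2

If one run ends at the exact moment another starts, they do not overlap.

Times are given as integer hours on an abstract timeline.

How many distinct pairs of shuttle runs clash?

Two intervals overlap when each starts before the other ends.
Sorted by start: SLOT21, SLOT22, SLOT23, SLOT24, SLOT25, SLOT26, SLOT27, SLOT28.
SLOT22 starts after SLOT21 ends — done with SLOT21.
SLOT23 starts after SLOT22 ends — done with SLOT22.
SLOT24 starts before SLOT23 ends → SLOT23 and SLOT24 overlap.
SLOT25 starts after SLOT23 ends — done with SLOT23.
SLOT25 starts after SLOT24 ends — done with SLOT24.
SLOT26 starts exactly when SLOT25 ends (back-to-back, no overlap) — done with SLOT25.
SLOT27 starts before SLOT26 ends → SLOT26 and SLOT27 overlap.
SLOT28 starts exactly when SLOT26 ends (back-to-back, no overlap).
SLOT28 starts exactly when SLOT27 ends (back-to-back, no overlap).
Overlapping pairs: SLOT23 & SLOT24, SLOT26 & SLOT27 — 2 in total.

2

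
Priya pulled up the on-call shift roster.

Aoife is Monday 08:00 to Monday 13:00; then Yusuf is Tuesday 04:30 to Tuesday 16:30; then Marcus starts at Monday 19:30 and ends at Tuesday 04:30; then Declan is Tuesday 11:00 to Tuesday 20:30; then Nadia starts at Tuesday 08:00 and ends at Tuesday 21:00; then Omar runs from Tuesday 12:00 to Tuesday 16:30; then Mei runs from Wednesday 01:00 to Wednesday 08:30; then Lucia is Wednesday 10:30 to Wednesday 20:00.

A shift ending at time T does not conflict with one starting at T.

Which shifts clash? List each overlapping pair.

Two intervals overlap when each starts before the other ends.
Sorted by start: Aoife, Marcus, Yusuf, Nadia, Declan, Omar, Mei, Lucia.
Marcus starts after Aoife ends, so nothing later overlaps Aoife either.
Yusuf starts exactly when Marcus ends (back-to-back, no overlap), so nothing later overlaps Marcus either.
Nadia starts before Yusuf ends → Yusuf and Nadia overlap.
Declan starts before Yusuf ends → Yusuf and Declan overlap.
Omar starts before Yusuf ends → Yusuf and Omar overlap.
Mei starts after Yusuf ends, so nothing later overlaps Yusuf either.
Declan starts before Nadia ends → Nadia and Declan overlap.
Omar starts before Nadia ends → Nadia and Omar overlap.
Mei starts after Nadia ends, so nothing later overlaps Nadia either.
Omar starts before Declan ends → Declan and Omar overlap.
Mei starts after Declan ends, so nothing later overlaps Declan either.
Mei starts after Omar ends, so nothing later overlaps Omar either.
Lucia starts after Mei ends.

Declan & Nadia, Declan & Omar, Declan & Yusuf, Nadia & Omar, Nadia & Yusuf, Omar & Yusuf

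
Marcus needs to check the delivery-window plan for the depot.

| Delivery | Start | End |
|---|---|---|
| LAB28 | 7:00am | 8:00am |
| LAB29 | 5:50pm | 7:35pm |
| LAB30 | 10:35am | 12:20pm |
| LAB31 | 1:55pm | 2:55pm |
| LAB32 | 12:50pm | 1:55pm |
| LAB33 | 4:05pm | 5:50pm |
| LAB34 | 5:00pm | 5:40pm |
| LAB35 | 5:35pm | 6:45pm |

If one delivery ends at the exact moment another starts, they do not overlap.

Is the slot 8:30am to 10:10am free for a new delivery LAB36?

LAB28: ends 8:00am at or before LAB36 starts 8:30am → clear.
LAB30: starts 10:35am at or after LAB36 ends 10:10am → clear.
LAB32: starts 12:50pm at or after LAB36 ends 10:10am → clear.
LAB31: starts 1:55pm at or after LAB36 ends 10:10am → clear.
LAB33: starts 4:05pm at or after LAB36 ends 10:10am → clear.
LAB34: starts 5:00pm at or after LAB36 ends 10:10am → clear.
LAB35: starts 5:35pm at or after LAB36 ends 10:10am → clear.
LAB29: starts 5:50pm at or after LAB36 ends 10:10am → clear.

Yes — the slot is free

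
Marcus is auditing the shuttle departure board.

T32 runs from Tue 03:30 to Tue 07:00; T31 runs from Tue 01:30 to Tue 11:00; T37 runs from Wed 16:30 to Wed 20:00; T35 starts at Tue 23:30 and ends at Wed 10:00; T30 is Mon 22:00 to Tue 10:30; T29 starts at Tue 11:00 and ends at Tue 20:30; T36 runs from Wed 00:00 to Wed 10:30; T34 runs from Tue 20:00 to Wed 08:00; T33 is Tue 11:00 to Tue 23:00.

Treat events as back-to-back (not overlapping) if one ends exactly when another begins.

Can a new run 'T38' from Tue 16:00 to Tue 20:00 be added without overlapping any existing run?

No — it overlaps T29, T33

T30: ends Tue 10:30 at or before T38 starts Tue 16:00 → clear.
T31: ends Tue 11:00 at or before T38 starts Tue 16:00 → clear.
T32: ends Tue 07:00 at or before T38 starts Tue 16:00 → clear.
T29: starts Tue 11:00 before T38 ends Tue 20:00, and ends Tue 20:30 after T38 starts Tue 16:00 → overlap.
T33: starts Tue 11:00 before T38 ends Tue 20:00, and ends Tue 23:00 after T38 starts Tue 16:00 → overlap.
T34: starts Tue 20:00 at or after T38 ends Tue 20:00 → clear.
T35: starts Tue 23:30 at or after T38 ends Tue 20:00 → clear.
T36: starts Wed 00:00 at or after T38 ends Tue 20:00 → clear.
T37: starts Wed 16:30 at or after T38 ends Tue 20:00 → clear.
T38 overlaps T29, T33.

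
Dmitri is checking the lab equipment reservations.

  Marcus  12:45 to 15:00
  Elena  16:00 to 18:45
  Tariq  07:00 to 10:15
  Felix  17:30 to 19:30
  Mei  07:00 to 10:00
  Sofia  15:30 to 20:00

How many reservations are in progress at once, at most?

3

Sweep the timeline, counting +1 at each start and −1 at each end (ends before starts at a tie):
07:00 start Mei → 1
07:00 start Tariq → 2
10:00 end Mei → 1
10:15 end Tariq → 0
12:45 start Marcus → 1
15:00 end Marcus → 0
15:30 start Sofia → 1
16:00 start Elena → 2
17:30 start Felix → 3
18:45 end Elena → 2
19:30 end Felix → 1
20:00 end Sofia → 0
Peak is 3, at 17:30 (Elena, Felix, Sofia).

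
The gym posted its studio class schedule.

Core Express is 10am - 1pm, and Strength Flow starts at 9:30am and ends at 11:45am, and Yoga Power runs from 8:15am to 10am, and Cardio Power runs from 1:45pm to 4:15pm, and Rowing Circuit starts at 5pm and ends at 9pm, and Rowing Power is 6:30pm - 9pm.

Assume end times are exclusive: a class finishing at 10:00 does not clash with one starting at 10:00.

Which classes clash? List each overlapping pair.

Core Express & Strength Flow, Rowing Circuit & Rowing Power, Strength Flow & Yoga Power

Sorted by start: Yoga Power, Strength Flow, Core Express, Cardio Power, Rowing Circuit, Rowing Power.
Strength Flow starts before Yoga Power ends → Yoga Power and Strength Flow overlap.
Core Express starts exactly when Yoga Power ends (back-to-back, no overlap), so nothing later overlaps Yoga Power either.
Core Express starts before Strength Flow ends → Strength Flow and Core Express overlap.
Cardio Power starts after Strength Flow ends, so nothing later overlaps Strength Flow either.
Cardio Power starts after Core Express ends, so nothing later overlaps Core Express either.
Rowing Circuit starts after Cardio Power ends, so nothing later overlaps Cardio Power either.
Rowing Power starts before Rowing Circuit ends → Rowing Circuit and Rowing Power overlap.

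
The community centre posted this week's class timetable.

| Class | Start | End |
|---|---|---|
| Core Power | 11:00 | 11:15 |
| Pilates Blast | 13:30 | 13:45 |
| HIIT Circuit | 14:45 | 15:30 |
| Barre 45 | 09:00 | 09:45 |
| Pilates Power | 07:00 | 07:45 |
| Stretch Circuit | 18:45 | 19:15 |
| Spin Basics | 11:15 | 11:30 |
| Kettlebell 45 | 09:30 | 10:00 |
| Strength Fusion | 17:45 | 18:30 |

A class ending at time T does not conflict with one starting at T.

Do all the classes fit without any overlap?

No

Sorted by start: Pilates Power, Barre 45, Kettlebell 45, Core Power, Spin Basics, Pilates Blast, HIIT Circuit, Strength Fusion, Stretch Circuit.
Barre 45 starts after Pilates Power ends; Pilates Power is clear from here.
Kettlebell 45 starts before Barre 45 ends → Barre 45 and Kettlebell 45 overlap.
That's a conflict, so the schedule is not conflict-free.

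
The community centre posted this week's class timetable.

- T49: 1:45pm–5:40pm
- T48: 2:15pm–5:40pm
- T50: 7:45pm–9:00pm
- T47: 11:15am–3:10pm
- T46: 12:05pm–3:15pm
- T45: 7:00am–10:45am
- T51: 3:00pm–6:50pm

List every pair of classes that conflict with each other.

T46 & T47, T46 & T48, T46 & T49, T46 & T51, T47 & T48, T47 & T49, T47 & T51, T48 & T49, T48 & T51, T49 & T51

Sorted by start: T45, T47, T46, T49, T48, T51, T50.
T47 starts after T45 ends — done with T45.
T46 starts before T47 ends → T47 and T46 overlap.
T49 starts before T47 ends → T47 and T49 overlap.
T48 starts before T47 ends → T47 and T48 overlap.
T51 starts before T47 ends → T47 and T51 overlap.
T50 starts after T47 ends.
T49 starts before T46 ends → T46 and T49 overlap.
T48 starts before T46 ends → T46 and T48 overlap.
T51 starts before T46 ends → T46 and T51 overlap.
T50 starts after T46 ends.
T48 starts before T49 ends → T49 and T48 overlap.
T51 starts before T49 ends → T49 and T51 overlap.
T50 starts after T49 ends.
T51 starts before T48 ends → T48 and T51 overlap.
T50 starts after T48 ends.
T50 starts after T51 ends.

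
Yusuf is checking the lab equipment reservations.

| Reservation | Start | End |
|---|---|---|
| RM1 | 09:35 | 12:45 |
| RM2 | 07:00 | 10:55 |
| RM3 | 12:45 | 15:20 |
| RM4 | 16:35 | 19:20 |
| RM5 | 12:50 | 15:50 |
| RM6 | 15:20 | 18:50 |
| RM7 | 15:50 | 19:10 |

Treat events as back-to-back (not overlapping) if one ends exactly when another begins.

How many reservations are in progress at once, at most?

3

Sweep the timeline, counting +1 at each start and −1 at each end (ends before starts at a tie):
07:00 start RM2 → 1
09:35 start RM1 → 2
10:55 end RM2 → 1
12:45 end RM1 → 0
12:45 start RM3 → 1
12:50 start RM5 → 2
15:20 end RM3 → 1
15:20 start RM6 → 2
15:50 end RM5 → 1
15:50 start RM7 → 2
16:35 start RM4 → 3
18:50 end RM6 → 2
19:10 end RM7 → 1
19:20 end RM4 → 0
Peak is 3, at 16:35 (RM4, RM6, RM7).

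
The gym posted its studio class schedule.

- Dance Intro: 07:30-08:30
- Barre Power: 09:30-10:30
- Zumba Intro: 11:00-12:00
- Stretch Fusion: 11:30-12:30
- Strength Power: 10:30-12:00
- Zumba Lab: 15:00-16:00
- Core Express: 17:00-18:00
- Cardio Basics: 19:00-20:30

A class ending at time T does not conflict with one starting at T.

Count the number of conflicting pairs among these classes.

3

Check each pair: they overlap iff neither finishes before the other starts.
Sorted by start: Dance Intro, Barre Power, Strength Power, Zumba Intro, Stretch Fusion, Zumba Lab, Core Express, Cardio Basics.
Barre Power starts after Dance Intro ends; Dance Intro is clear from here.
Strength Power starts exactly when Barre Power ends (back-to-back, no overlap); Barre Power is clear from here.
Zumba Intro starts before Strength Power ends → Strength Power and Zumba Intro overlap.
Stretch Fusion starts before Strength Power ends → Strength Power and Stretch Fusion overlap.
Zumba Lab starts after Strength Power ends; Strength Power is clear from here.
Stretch Fusion starts before Zumba Intro ends → Zumba Intro and Stretch Fusion overlap.
Zumba Lab starts after Zumba Intro ends; Zumba Intro is clear from here.
Zumba Lab starts after Stretch Fusion ends; Stretch Fusion is clear from here.
Core Express starts after Zumba Lab ends; Zumba Lab is clear from here.
Cardio Basics starts after Core Express ends.
Overlapping pairs: Strength Power & Stretch Fusion, Strength Power & Zumba Intro, Stretch Fusion & Zumba Intro — 3 in total.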